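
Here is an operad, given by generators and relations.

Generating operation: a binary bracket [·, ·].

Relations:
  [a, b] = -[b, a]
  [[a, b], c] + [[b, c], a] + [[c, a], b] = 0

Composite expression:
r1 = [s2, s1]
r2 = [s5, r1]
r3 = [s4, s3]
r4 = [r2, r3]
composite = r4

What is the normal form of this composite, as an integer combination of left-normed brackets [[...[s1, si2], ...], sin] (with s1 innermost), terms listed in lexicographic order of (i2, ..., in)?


-[[[[s1, s2], s5], s3], s4] + [[[[s1, s2], s5], s4], s3]


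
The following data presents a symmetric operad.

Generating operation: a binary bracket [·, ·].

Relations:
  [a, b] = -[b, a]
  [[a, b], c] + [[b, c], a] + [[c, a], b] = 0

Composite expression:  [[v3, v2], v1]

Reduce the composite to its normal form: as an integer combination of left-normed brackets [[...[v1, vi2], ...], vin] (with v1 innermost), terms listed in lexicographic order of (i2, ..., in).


[[v1, v2], v3] - [[v1, v3], v2]

In the tensor algebra, words opening v1 carry the v1-anchored form.
Composite bracket: [[v3, v2], v1]
The bracket unfolds into 4 signed words via [a, b] = ab - ba (2^2 = 4).
Words beginning with v1 determine it all:
  v1v2v3 (sign +1) contributes +[[v1, v2], v3]
  v1v3v2 (sign -1) contributes -[[v1, v3], v2]


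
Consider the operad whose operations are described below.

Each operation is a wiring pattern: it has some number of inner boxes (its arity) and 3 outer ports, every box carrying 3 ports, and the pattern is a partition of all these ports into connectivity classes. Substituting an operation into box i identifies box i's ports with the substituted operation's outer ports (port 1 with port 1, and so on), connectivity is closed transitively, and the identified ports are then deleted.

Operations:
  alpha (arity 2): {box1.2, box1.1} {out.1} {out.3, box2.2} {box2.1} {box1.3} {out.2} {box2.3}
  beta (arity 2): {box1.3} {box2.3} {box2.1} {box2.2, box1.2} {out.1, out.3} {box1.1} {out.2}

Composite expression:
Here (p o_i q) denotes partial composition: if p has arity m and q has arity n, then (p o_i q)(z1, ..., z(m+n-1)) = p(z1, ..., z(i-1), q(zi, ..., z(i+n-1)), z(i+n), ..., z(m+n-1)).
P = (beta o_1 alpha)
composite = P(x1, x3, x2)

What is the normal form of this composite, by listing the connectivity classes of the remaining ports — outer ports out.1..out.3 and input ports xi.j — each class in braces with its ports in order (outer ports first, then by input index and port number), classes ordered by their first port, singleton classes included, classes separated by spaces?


{out.1, out.3} {out.2} {x1.1, x1.2} {x1.3} {x2.1} {x2.2} {x2.3} {x3.1} {x3.2} {x3.3}

Treat the ports identified at beta as solder joints: merge, then drop.
stage alpha: inputs (x1, x3), connectivity {out.1} {out.2} {out.3, x3.2} {x1.1, x1.2} {x1.3} {x3.1} {x3.3}, out.j its boundary
stage beta: inputs (x1, x3, x2), connectivity {out.1, out.3} {out.2} {x1.1, x1.2} {x1.3} {x2.1} {x2.2} {x2.3} {x3.1} {x3.2} {x3.3}, out.j its boundary


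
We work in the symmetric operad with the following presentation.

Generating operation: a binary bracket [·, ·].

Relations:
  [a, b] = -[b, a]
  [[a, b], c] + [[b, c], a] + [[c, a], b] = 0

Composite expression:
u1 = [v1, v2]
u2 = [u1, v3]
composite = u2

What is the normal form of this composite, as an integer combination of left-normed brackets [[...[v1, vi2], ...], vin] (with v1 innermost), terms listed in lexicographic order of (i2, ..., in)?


A multilinear Lie element is pinned by v1-initial words (v1 innermost).
Composite bracket: [[v1, v2], v3]
Under [a, b] = ab - ba we get 4 signed associative words (2^2 = 4).
Only words starting with v1 matter:
  the word v1v2v3 carries sign +1 and contributes +[[v1, v2], v3]

[[v1, v2], v3]


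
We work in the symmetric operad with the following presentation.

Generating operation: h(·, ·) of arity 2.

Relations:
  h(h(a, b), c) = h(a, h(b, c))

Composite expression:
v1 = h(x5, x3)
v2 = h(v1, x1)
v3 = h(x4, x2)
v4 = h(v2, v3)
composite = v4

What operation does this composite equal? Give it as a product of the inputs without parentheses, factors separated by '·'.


x5 · x3 · x1 · x4 · x2

Under associativity of h, the answer is the x's in reading order.
h(x5, x3) spells out as x5 · x3
h(h(x5, x3), x1) spells out as x5 · x3 · x1
h(x4, x2) spells out as x4 · x2
h(h(h(x5, x3), x1), h(x4, x2)) spells out as x5 · x3 · x1 · x4 · x2


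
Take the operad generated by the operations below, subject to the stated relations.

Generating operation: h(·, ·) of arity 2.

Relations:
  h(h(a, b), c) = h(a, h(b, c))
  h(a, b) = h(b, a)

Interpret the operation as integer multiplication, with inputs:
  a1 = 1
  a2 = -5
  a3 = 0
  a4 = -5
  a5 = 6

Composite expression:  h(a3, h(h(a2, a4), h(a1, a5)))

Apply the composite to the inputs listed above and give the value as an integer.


0

h(a2, a4) = 25
h(a1, a5) = 6
h(h(a2, a4), h(a1, a5)) = 150
h(a3, h(h(a2, a4), h(a1, a5))) = 0


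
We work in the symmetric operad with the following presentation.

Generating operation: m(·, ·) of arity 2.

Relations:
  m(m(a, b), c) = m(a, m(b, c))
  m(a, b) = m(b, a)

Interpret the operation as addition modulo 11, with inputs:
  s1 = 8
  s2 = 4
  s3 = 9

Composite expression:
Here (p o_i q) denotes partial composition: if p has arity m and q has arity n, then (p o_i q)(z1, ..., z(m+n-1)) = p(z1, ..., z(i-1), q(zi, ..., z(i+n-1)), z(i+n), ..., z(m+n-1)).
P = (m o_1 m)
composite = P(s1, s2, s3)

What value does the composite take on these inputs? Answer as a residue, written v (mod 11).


10 (mod 11)

m(s1, s2) = 1
m(m(s1, s2), s3) = 10


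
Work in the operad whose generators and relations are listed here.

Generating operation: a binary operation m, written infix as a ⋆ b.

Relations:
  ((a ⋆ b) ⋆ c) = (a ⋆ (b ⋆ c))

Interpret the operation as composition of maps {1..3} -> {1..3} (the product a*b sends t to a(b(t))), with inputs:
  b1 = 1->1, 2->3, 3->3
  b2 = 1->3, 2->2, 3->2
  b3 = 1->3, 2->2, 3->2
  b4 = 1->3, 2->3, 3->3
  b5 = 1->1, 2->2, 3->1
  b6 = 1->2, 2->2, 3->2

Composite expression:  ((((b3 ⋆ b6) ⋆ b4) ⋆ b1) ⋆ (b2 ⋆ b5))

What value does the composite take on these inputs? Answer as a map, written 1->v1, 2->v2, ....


1->2, 2->2, 3->2

(b3 ⋆ b6) = 1->2, 2->2, 3->2
((b3 ⋆ b6) ⋆ b4) = 1->2, 2->2, 3->2
(((b3 ⋆ b6) ⋆ b4) ⋆ b1) = 1->2, 2->2, 3->2
(b2 ⋆ b5) = 1->3, 2->2, 3->3
((((b3 ⋆ b6) ⋆ b4) ⋆ b1) ⋆ (b2 ⋆ b5)) = 1->2, 2->2, 3->2


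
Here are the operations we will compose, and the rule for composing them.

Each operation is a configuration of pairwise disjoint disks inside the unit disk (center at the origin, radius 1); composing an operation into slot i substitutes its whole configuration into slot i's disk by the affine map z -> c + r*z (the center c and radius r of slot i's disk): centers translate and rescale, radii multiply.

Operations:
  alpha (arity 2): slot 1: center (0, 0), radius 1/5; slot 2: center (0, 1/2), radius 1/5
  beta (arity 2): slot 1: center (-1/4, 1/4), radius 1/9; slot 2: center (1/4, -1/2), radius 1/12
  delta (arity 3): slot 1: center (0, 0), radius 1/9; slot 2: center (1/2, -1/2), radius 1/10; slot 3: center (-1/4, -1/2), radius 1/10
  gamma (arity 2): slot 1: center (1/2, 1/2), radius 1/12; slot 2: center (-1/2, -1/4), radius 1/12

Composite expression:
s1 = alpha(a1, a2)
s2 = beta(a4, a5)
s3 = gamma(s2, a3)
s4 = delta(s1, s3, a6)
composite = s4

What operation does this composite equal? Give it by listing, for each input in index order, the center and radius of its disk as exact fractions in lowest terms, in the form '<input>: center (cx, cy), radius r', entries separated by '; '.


a1: center (0, 0), radius 1/45; a2: center (0, 1/18), radius 1/45; a3: center (9/20, -21/40), radius 1/120; a4: center (263/480, -43/96), radius 1/1080; a5: center (53/96, -109/240), radius 1/1440; a6: center (-1/4, -1/2), radius 1/10

Affine substitution under delta: radii multiply and a-centers shift.
input a1: applying the 2 nested substitutions gives center (0, 0), radius 1/45
input a2: applying the 2 nested substitutions gives center (0, 1/18), radius 1/45
input a4: applying the 3 nested substitutions gives center (263/480, -43/96), radius 1/1080
input a5: applying the 3 nested substitutions gives center (53/96, -109/240), radius 1/1440
input a3: applying the 2 nested substitutions gives center (9/20, -21/40), radius 1/120
input a6: applying the 1 nested substitution gives center (-1/4, -1/2), radius 1/10


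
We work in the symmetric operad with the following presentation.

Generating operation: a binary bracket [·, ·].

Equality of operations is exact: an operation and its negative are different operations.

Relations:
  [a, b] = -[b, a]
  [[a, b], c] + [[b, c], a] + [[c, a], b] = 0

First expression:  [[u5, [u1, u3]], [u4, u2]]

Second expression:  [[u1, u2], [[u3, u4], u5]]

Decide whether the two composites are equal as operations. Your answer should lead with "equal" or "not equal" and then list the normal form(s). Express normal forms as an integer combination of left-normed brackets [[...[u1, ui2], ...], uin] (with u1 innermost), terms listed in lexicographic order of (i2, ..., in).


not equal: they reduce to [[[[u1, u3], u5], u2], u4] - [[[[u1, u3], u5], u4], u2] and [[[[u1, u2], u3], u4], u5] - [[[[u1, u2], u4], u3], u5] - [[[[u1, u2], u5], u3], u4] + [[[[u1, u2], u5], u4], u3]

The first expression, normalized: [[[[u1, u3], u5], u2], u4] - [[[[u1, u3], u5], u4], u2]
The second expression, normalized: [[[[u1, u2], u3], u4], u5] - [[[[u1, u2], u4], u3], u5] - [[[[u1, u2], u5], u3], u4] + [[[[u1, u2], u5], u4], u3]
They disagree, so not equal.


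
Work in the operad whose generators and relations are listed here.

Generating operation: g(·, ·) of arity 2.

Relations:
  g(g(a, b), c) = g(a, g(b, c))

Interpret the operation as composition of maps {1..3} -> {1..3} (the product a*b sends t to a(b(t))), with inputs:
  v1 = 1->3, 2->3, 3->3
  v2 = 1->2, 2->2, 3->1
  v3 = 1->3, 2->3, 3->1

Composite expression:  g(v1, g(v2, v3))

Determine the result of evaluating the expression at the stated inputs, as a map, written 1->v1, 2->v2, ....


1->3, 2->3, 3->3

g(v2, v3) = 1->1, 2->1, 3->2
g(v1, g(v2, v3)) = 1->3, 2->3, 3->3


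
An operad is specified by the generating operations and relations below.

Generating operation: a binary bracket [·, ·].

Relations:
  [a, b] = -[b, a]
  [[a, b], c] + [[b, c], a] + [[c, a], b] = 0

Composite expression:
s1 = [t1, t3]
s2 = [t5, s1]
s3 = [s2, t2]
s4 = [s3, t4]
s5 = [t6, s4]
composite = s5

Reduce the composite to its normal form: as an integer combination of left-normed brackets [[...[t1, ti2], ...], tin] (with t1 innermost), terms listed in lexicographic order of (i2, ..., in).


[[[[[t1, t3], t5], t2], t4], t6]

Expand each bracket as ab - ba; the t1-initial words give the coefficients.
Composite bracket: [t6, [[[t5, [t1, t3]], t2], t4]]
The bracket unfolds into 32 signed words via [a, b] = ab - ba (2^5 = 32).
Coefficients come from the t1-initial words:
  sign of t1t3t5t2t4t6 is +1, so it contributes +[[[[[t1, t3], t5], t2], t4], t6]


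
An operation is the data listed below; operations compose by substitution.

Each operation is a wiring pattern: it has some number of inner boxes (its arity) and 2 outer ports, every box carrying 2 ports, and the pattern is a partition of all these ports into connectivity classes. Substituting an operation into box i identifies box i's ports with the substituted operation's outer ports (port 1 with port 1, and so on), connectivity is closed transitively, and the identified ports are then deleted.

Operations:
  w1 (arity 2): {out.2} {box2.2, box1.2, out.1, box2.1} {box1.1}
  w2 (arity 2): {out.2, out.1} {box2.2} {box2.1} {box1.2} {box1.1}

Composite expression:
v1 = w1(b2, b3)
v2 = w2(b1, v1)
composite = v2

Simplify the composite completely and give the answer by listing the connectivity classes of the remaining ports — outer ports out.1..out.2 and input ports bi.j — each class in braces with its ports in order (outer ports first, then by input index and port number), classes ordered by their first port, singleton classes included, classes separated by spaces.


Substituting into w2 glues patterns; closure does the rest.
the subtree at w1 composes to {out.1, b2.2, b3.1, b3.2} {out.2} {b2.1} on (b2, b3); out.j = own outer ports
the subtree at w2 composes to {out.1, out.2} {b1.1} {b1.2} {b2.1} {b2.2, b3.1, b3.2} on (b1, b2, b3); out.j = own outer ports

{out.1, out.2} {b1.1} {b1.2} {b2.1} {b2.2, b3.1, b3.2}


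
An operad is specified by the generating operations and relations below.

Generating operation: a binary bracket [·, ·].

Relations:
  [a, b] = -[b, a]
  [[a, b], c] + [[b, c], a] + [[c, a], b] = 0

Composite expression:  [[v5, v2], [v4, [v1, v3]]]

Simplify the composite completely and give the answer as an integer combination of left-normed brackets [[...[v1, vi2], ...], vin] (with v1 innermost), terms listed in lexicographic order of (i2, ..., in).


-[[[[v1, v3], v4], v2], v5] + [[[[v1, v3], v4], v5], v2]

Antisymmetry and Jacobi reduce to v1-anchored left-normed brackets.
Composite bracket: [[v5, v2], [v4, [v1, v3]]]
Each bracket splits as ab - ba, giving 16 signed words (2^4 = 16).
Coefficients come from the v1-initial words:
  sign of v1v3v4v2v5 is -1, so it contributes -[[[[v1, v3], v4], v2], v5]
  sign of v1v3v4v5v2 is +1, so it contributes +[[[[v1, v3], v4], v5], v2]


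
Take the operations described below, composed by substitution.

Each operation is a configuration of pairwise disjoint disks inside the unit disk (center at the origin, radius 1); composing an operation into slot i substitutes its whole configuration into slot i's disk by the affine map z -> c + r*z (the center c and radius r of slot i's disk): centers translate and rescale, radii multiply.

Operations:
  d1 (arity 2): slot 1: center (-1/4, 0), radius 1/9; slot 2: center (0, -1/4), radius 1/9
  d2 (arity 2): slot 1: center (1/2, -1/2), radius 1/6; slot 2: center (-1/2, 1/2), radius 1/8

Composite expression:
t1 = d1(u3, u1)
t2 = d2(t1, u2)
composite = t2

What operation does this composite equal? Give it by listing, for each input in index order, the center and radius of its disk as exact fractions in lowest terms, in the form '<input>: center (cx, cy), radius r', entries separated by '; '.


u1: center (1/2, -13/24), radius 1/54; u2: center (-1/2, 1/2), radius 1/8; u3: center (11/24, -1/2), radius 1/54


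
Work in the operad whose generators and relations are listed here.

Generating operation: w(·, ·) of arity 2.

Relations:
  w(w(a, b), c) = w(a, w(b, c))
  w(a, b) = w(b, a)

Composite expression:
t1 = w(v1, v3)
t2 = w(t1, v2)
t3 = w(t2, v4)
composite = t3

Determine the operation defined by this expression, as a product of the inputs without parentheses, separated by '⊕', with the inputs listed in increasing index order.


v1 ⊕ v2 ⊕ v3 ⊕ v4


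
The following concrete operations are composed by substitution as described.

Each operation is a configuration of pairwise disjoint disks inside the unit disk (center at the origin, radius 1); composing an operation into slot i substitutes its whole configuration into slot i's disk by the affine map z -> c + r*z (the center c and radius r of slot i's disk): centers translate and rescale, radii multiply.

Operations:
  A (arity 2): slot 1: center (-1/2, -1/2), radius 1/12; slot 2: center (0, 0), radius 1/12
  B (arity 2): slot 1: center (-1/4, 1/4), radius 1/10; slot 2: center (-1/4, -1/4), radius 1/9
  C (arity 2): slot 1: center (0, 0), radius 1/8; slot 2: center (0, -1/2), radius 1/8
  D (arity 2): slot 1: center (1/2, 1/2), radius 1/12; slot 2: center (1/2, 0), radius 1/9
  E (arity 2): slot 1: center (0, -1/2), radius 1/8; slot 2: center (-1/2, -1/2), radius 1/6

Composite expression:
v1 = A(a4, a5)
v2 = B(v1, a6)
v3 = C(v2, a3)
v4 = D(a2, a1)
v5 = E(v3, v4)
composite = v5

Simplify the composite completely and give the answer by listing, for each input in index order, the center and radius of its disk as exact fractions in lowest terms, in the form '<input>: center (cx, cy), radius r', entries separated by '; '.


a1: center (-5/12, -1/2), radius 1/54; a2: center (-5/12, -5/12), radius 1/72; a3: center (0, -9/16), radius 1/64; a4: center (-3/640, -159/320), radius 1/7680; a5: center (-1/256, -127/256), radius 1/7680; a6: center (-1/256, -129/256), radius 1/576


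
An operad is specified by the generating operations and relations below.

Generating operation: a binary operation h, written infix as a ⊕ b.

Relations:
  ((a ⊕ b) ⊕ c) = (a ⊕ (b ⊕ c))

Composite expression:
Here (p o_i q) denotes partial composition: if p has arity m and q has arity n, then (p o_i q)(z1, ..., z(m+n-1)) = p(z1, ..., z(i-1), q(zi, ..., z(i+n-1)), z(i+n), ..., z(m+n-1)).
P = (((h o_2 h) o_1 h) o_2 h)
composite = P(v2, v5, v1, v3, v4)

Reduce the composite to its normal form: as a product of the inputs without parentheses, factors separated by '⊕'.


v2 ⊕ v5 ⊕ v1 ⊕ v3 ⊕ v4

Associativity of h dissolves the nesting; only the v-input order survives.
(v5 ⊕ v1) unparenthesizes to v5 ⊕ v1
(v2 ⊕ (v5 ⊕ v1)) unparenthesizes to v2 ⊕ v5 ⊕ v1
(v3 ⊕ v4) unparenthesizes to v3 ⊕ v4
((v2 ⊕ (v5 ⊕ v1)) ⊕ (v3 ⊕ v4)) unparenthesizes to v2 ⊕ v5 ⊕ v1 ⊕ v3 ⊕ v4


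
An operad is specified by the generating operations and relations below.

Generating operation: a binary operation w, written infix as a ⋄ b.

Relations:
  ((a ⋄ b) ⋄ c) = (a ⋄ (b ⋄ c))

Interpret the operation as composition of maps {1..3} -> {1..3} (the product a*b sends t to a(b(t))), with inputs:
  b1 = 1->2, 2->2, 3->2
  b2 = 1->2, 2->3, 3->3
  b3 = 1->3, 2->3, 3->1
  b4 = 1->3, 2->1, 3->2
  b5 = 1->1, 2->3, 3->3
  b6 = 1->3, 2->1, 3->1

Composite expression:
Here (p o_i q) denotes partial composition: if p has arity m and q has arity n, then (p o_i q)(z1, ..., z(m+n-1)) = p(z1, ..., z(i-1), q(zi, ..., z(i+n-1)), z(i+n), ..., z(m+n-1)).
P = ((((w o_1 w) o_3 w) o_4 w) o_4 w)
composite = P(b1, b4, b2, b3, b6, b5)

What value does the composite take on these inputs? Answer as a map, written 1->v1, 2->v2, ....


1->2, 2->2, 3->2

(b1 ⋄ b4) = 1->2, 2->2, 3->2
(b3 ⋄ b6) = 1->1, 2->3, 3->3
((b3 ⋄ b6) ⋄ b5) = 1->1, 2->3, 3->3
(b2 ⋄ ((b3 ⋄ b6) ⋄ b5)) = 1->2, 2->3, 3->3
((b1 ⋄ b4) ⋄ (b2 ⋄ ((b3 ⋄ b6) ⋄ b5))) = 1->2, 2->2, 3->2


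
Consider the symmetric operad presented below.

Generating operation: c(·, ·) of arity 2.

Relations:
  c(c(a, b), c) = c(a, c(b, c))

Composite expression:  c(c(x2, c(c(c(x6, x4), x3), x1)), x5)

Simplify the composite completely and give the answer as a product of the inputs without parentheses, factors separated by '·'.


Key point: c is associative — brackets drop, the x-order remains.
c(x6, x4) linearizes to x6 · x4
c(c(x6, x4), x3) linearizes to x6 · x4 · x3
c(c(c(x6, x4), x3), x1) linearizes to x6 · x4 · x3 · x1
c(x2, c(c(c(x6, x4), x3), x1)) linearizes to x2 · x6 · x4 · x3 · x1
c(c(x2, c(c(c(x6, x4), x3), x1)), x5) linearizes to x2 · x6 · x4 · x3 · x1 · x5

x2 · x6 · x4 · x3 · x1 · x5


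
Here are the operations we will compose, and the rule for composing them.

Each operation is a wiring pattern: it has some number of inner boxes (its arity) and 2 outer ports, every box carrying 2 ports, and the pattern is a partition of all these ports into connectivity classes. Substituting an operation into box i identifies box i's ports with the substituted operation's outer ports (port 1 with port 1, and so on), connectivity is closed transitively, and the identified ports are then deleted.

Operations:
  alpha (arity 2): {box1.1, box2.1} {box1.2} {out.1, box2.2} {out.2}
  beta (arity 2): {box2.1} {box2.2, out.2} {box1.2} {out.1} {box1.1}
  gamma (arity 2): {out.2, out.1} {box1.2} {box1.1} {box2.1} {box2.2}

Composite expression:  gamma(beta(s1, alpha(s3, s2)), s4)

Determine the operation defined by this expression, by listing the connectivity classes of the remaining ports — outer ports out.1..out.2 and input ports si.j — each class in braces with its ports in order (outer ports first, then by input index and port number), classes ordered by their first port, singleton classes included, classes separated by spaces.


{out.1, out.2} {s1.1} {s1.2} {s2.1, s3.1} {s2.2} {s3.2} {s4.1} {s4.2}

Two ports join when wires chain via gamma-identified ports.
stage alpha: inputs (s3, s2), connectivity {out.1, s2.2} {out.2} {s2.1, s3.1} {s3.2}, out.j its boundary
stage beta: inputs (s1, s3, s2), connectivity {out.1} {out.2} {s1.1} {s1.2} {s2.1, s3.1} {s2.2} {s3.2}, out.j its boundary
stage gamma: inputs (s1, s3, s2, s4), connectivity {out.1, out.2} {s1.1} {s1.2} {s2.1, s3.1} {s2.2} {s3.2} {s4.1} {s4.2}, out.j its boundary


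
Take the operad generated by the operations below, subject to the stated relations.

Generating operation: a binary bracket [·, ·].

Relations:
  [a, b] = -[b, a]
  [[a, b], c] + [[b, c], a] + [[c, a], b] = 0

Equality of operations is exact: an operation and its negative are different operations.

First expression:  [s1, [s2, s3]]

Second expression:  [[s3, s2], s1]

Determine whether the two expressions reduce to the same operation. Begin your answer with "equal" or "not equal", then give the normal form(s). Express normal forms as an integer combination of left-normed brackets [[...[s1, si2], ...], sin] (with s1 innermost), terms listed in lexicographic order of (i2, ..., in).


equal: each reduces to [[s1, s2], s3] - [[s1, s3], s2]

In normal form, the first expression is [[s1, s2], s3] - [[s1, s3], s2]
In normal form, the second expression is [[s1, s2], s3] - [[s1, s3], s2]
Same normal form: equal.


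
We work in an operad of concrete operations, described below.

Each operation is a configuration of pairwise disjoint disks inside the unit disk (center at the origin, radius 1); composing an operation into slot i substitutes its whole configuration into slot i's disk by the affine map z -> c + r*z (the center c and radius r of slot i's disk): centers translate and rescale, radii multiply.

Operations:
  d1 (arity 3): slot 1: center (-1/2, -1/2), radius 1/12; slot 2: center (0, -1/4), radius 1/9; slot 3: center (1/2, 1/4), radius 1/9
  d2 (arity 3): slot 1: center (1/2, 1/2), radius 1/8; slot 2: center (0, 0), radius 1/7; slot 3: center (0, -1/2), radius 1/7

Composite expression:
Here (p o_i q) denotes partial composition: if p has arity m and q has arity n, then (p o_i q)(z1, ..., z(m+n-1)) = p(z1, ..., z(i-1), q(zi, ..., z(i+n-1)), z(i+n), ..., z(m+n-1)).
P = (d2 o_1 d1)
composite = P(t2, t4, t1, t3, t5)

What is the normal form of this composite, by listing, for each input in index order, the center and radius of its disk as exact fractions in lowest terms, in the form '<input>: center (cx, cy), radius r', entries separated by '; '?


t1: center (9/16, 17/32), radius 1/72; t2: center (7/16, 7/16), radius 1/96; t3: center (0, 0), radius 1/7; t4: center (1/2, 15/32), radius 1/72; t5: center (0, -1/2), radius 1/7

Only the slot chain above each t matters under d2; compose those maps.
t2 passes through 2 substitutions, ending at center (7/16, 7/16), radius 1/96
t4 passes through 2 substitutions, ending at center (1/2, 15/32), radius 1/72
t1 passes through 2 substitutions, ending at center (9/16, 17/32), radius 1/72
t3 passes through 1 substitution, ending at center (0, 0), radius 1/7
t5 passes through 1 substitution, ending at center (0, -1/2), radius 1/7


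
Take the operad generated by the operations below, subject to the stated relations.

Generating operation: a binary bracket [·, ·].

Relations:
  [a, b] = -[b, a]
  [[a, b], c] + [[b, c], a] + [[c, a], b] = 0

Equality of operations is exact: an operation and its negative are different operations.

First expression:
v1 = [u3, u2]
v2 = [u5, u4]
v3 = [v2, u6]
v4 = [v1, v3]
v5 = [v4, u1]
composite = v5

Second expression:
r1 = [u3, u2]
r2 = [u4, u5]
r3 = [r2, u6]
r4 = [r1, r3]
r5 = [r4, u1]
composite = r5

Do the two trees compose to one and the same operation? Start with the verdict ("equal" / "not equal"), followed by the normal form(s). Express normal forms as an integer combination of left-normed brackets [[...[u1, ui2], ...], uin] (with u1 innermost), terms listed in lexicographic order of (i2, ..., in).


not equal: they reduce to -[[[[[u1, u2], u3], u4], u5], u6] + [[[[[u1, u2], u3], u5], u4], u6] + [[[[[u1, u2], u3], u6], u4], u5] - [[[[[u1, u2], u3], u6], u5], u4] + [[[[[u1, u3], u2], u4], u5], u6] - [[[[[u1, u3], u2], u5], u4], u6] - [[[[[u1, u3], u2], u6], u4], u5] + [[[[[u1, u3], u2], u6], u5], u4] + [[[[[u1, u4], u5], u6], u2], u3] - [[[[[u1, u4], u5], u6], u3], u2] - [[[[[u1, u5], u4], u6], u2], u3] + [[[[[u1, u5], u4], u6], u3], u2] - [[[[[u1, u6], u4], u5], u2], u3] + [[[[[u1, u6], u4], u5], u3], u2] + [[[[[u1, u6], u5], u4], u2], u3] - [[[[[u1, u6], u5], u4], u3], u2] and [[[[[u1, u2], u3], u4], u5], u6] - [[[[[u1, u2], u3], u5], u4], u6] - [[[[[u1, u2], u3], u6], u4], u5] + [[[[[u1, u2], u3], u6], u5], u4] - [[[[[u1, u3], u2], u4], u5], u6] + [[[[[u1, u3], u2], u5], u4], u6] + [[[[[u1, u3], u2], u6], u4], u5] - [[[[[u1, u3], u2], u6], u5], u4] - [[[[[u1, u4], u5], u6], u2], u3] + [[[[[u1, u4], u5], u6], u3], u2] + [[[[[u1, u5], u4], u6], u2], u3] - [[[[[u1, u5], u4], u6], u3], u2] + [[[[[u1, u6], u4], u5], u2], u3] - [[[[[u1, u6], u4], u5], u3], u2] - [[[[[u1, u6], u5], u4], u2], u3] + [[[[[u1, u6], u5], u4], u3], u2]

The first expression, normalized: -[[[[[u1, u2], u3], u4], u5], u6] + [[[[[u1, u2], u3], u5], u4], u6] + [[[[[u1, u2], u3], u6], u4], u5] - [[[[[u1, u2], u3], u6], u5], u4] + [[[[[u1, u3], u2], u4], u5], u6] - [[[[[u1, u3], u2], u5], u4], u6] - [[[[[u1, u3], u2], u6], u4], u5] + [[[[[u1, u3], u2], u6], u5], u4] + [[[[[u1, u4], u5], u6], u2], u3] - [[[[[u1, u4], u5], u6], u3], u2] - [[[[[u1, u5], u4], u6], u2], u3] + [[[[[u1, u5], u4], u6], u3], u2] - [[[[[u1, u6], u4], u5], u2], u3] + [[[[[u1, u6], u4], u5], u3], u2] + [[[[[u1, u6], u5], u4], u2], u3] - [[[[[u1, u6], u5], u4], u3], u2]
The second expression, normalized: [[[[[u1, u2], u3], u4], u5], u6] - [[[[[u1, u2], u3], u5], u4], u6] - [[[[[u1, u2], u3], u6], u4], u5] + [[[[[u1, u2], u3], u6], u5], u4] - [[[[[u1, u3], u2], u4], u5], u6] + [[[[[u1, u3], u2], u5], u4], u6] + [[[[[u1, u3], u2], u6], u4], u5] - [[[[[u1, u3], u2], u6], u5], u4] - [[[[[u1, u4], u5], u6], u2], u3] + [[[[[u1, u4], u5], u6], u3], u2] + [[[[[u1, u5], u4], u6], u2], u3] - [[[[[u1, u5], u4], u6], u3], u2] + [[[[[u1, u6], u4], u5], u2], u3] - [[[[[u1, u6], u4], u5], u3], u2] - [[[[[u1, u6], u5], u4], u2], u3] + [[[[[u1, u6], u5], u4], u3], u2]
The forms do not match — not equal.


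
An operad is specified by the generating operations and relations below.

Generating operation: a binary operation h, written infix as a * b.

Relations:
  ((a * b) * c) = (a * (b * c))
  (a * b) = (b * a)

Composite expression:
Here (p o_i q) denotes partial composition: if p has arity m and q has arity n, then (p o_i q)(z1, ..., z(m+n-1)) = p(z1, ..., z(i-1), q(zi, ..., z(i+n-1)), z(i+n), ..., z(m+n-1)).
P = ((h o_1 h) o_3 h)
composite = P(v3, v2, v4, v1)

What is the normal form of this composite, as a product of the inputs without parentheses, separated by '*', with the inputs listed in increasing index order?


v1 * v2 * v3 * v4


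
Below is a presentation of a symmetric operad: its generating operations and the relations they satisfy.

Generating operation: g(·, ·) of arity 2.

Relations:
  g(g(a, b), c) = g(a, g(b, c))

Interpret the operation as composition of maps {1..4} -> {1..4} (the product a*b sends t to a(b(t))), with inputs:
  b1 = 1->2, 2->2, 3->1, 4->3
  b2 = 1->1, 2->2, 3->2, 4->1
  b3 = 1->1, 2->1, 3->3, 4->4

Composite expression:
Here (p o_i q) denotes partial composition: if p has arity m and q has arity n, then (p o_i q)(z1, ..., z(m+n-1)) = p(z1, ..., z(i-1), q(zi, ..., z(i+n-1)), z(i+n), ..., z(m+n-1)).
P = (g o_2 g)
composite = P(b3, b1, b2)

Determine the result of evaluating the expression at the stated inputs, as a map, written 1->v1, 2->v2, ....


1->1, 2->1, 3->1, 4->1

g(b1, b2) = 1->2, 2->2, 3->2, 4->2
g(b3, g(b1, b2)) = 1->1, 2->1, 3->1, 4->1


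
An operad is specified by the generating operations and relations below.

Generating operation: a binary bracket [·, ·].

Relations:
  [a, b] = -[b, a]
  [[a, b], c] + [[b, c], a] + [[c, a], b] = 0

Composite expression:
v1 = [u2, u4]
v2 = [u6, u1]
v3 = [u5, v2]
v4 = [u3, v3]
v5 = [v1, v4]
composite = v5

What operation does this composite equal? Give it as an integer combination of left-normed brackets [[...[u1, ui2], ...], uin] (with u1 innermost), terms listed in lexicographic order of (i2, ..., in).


[[[[[u1, u6], u5], u3], u2], u4] - [[[[[u1, u6], u5], u3], u4], u2]

Antisymmetry and Jacobi reduce to u1-anchored left-normed brackets.
Composite bracket: [[u2, u4], [u3, [u5, [u6, u1]]]]
Each bracket splits as ab - ba, giving 32 signed words (2^5 = 32).
Keep just the words that open with u1:
  the word u1u6u5u3u2u4 carries sign +1 and contributes +[[[[[u1, u6], u5], u3], u2], u4]
  the word u1u6u5u3u4u2 carries sign -1 and contributes -[[[[[u1, u6], u5], u3], u4], u2]


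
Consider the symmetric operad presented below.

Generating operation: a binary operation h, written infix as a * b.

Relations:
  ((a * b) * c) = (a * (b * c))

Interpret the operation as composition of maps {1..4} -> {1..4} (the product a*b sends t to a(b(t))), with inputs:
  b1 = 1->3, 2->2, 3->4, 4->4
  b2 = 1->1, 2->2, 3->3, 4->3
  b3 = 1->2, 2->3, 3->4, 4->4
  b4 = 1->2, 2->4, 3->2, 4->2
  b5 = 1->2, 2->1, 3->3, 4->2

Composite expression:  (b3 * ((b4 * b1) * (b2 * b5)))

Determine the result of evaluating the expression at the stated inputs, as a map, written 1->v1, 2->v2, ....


1->4, 2->3, 3->3, 4->4

(b4 * b1) = 1->2, 2->4, 3->2, 4->2
(b2 * b5) = 1->2, 2->1, 3->3, 4->2
((b4 * b1) * (b2 * b5)) = 1->4, 2->2, 3->2, 4->4
(b3 * ((b4 * b1) * (b2 * b5))) = 1->4, 2->3, 3->3, 4->4


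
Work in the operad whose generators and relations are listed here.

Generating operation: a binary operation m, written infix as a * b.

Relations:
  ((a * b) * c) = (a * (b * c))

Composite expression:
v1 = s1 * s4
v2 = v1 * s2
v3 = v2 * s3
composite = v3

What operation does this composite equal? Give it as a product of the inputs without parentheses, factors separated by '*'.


s1 * s4 * s2 * s3

Key point: m is associative — brackets drop, the s-order remains.
(s1 * s4) unparenthesizes to s1 * s4
((s1 * s4) * s2) unparenthesizes to s1 * s4 * s2
(((s1 * s4) * s2) * s3) unparenthesizes to s1 * s4 * s2 * s3


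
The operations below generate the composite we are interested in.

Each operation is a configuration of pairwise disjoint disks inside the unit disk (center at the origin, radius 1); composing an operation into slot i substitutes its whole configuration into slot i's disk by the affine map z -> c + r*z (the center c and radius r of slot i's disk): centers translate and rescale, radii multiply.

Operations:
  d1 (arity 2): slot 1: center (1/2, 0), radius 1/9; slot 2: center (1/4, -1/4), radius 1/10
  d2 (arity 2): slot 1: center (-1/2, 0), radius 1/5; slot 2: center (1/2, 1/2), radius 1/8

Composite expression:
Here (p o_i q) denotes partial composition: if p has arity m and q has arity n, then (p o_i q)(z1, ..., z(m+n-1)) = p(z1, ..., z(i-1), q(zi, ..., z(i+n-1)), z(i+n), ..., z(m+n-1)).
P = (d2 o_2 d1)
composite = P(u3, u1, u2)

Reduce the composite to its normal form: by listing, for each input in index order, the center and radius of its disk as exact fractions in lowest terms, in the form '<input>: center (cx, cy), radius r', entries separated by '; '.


u1: center (9/16, 1/2), radius 1/72; u2: center (17/32, 15/32), radius 1/80; u3: center (-1/2, 0), radius 1/5


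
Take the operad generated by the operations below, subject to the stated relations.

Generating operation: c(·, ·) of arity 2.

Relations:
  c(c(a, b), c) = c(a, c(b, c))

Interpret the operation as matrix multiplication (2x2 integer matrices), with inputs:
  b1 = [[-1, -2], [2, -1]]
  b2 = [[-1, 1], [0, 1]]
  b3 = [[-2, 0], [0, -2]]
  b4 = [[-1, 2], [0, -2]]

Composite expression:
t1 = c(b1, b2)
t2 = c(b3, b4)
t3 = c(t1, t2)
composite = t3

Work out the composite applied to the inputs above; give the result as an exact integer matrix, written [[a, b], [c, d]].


[[2, -16], [-4, 12]]


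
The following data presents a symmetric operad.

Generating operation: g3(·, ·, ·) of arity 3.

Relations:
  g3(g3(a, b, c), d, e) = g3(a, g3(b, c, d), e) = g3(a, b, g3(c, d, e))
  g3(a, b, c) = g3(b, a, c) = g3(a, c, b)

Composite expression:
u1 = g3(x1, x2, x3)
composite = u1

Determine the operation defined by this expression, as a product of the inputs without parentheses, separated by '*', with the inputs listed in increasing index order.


x1 * x2 * x3

Reordering under g3 is free, so list the x-inputs canonically.
g3(x1, x2, x3) linearizes to x1 * x2 * x3
putting the inputs in ascending order: x1 * x2 * x3


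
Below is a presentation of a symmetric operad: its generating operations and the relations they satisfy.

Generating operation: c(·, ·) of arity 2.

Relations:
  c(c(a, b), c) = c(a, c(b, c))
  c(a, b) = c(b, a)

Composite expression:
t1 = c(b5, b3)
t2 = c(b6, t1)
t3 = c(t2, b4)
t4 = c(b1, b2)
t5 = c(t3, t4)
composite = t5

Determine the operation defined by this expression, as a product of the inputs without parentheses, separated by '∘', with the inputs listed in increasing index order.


Reordering under c is free, so list the b-inputs canonically.
c(b5, b3) spells out as b5 ∘ b3
c(b6, c(b5, b3)) spells out as b6 ∘ b5 ∘ b3
c(c(b6, c(b5, b3)), b4) spells out as b6 ∘ b5 ∘ b3 ∘ b4
c(b1, b2) spells out as b1 ∘ b2
c(c(c(b6, c(b5, b3)), b4), c(b1, b2)) spells out as b6 ∘ b5 ∘ b3 ∘ b4 ∘ b1 ∘ b2
rearranged into index order: b1 ∘ b2 ∘ b3 ∘ b4 ∘ b5 ∘ b6

b1 ∘ b2 ∘ b3 ∘ b4 ∘ b5 ∘ b6


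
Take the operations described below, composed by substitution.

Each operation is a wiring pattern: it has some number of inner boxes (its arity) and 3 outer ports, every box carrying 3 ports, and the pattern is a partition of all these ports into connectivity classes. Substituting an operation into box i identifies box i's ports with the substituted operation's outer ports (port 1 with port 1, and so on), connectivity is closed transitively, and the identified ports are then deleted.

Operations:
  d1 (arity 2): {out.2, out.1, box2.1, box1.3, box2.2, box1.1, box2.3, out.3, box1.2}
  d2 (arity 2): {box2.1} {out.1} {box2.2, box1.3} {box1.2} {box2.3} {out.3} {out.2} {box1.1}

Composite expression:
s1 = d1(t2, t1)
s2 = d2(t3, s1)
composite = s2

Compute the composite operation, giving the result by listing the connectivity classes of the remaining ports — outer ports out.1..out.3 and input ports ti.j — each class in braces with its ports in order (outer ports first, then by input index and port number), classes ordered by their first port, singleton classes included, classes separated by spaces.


Treat the ports identified at d2 as solder joints: merge, then drop.
stage d1: inputs (t2, t1), connectivity {out.1, out.2, out.3, t1.1, t1.2, t1.3, t2.1, t2.2, t2.3}, out.j its boundary
stage d2: inputs (t3, t2, t1), connectivity {out.1} {out.2} {out.3} {t1.1, t1.2, t1.3, t2.1, t2.2, t2.3, t3.3} {t3.1} {t3.2}, out.j its boundary

{out.1} {out.2} {out.3} {t1.1, t1.2, t1.3, t2.1, t2.2, t2.3, t3.3} {t3.1} {t3.2}


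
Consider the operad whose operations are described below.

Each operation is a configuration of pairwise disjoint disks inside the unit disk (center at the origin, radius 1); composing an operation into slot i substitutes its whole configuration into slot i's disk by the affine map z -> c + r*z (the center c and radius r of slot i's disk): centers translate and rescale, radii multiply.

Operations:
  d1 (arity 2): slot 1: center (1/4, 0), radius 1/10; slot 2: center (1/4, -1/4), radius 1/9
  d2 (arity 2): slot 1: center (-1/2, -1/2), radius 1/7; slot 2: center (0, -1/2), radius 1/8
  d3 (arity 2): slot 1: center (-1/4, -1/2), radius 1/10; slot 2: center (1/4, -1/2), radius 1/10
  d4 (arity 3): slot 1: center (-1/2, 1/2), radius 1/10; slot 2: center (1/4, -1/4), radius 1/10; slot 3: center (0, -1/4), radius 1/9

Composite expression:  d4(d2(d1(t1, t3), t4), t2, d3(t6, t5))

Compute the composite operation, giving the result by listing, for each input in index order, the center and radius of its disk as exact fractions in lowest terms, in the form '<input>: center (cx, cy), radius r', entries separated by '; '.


Only the slot chain above each t matters under d4; compose those maps.
t1: after 3 affine steps, its disk has center (-153/280, 9/20), radius 1/700
t3: after 3 affine steps, its disk has center (-153/280, 25/56), radius 1/630
t4: after 2 affine steps, its disk has center (-1/2, 9/20), radius 1/80
t2: after 1 affine step, its disk has center (1/4, -1/4), radius 1/10
t6: after 2 affine steps, its disk has center (-1/36, -11/36), radius 1/90
t5: after 2 affine steps, its disk has center (1/36, -11/36), radius 1/90

t1: center (-153/280, 9/20), radius 1/700; t2: center (1/4, -1/4), radius 1/10; t3: center (-153/280, 25/56), radius 1/630; t4: center (-1/2, 9/20), radius 1/80; t5: center (1/36, -11/36), radius 1/90; t6: center (-1/36, -11/36), radius 1/90


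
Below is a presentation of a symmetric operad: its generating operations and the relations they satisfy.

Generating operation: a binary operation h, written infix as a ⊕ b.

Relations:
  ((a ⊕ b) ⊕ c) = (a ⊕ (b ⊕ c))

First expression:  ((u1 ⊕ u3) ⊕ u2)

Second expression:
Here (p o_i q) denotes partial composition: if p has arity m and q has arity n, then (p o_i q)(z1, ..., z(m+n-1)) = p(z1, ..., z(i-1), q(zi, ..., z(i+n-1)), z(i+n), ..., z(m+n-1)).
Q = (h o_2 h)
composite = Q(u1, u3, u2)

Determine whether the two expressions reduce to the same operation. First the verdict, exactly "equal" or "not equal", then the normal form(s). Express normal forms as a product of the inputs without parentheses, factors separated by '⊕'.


equal: each reduces to u1 ⊕ u3 ⊕ u2

Reducing the first expression gives u1 ⊕ u3 ⊕ u2
Reducing the second expression gives u1 ⊕ u3 ⊕ u2
Identical normal forms: equal.


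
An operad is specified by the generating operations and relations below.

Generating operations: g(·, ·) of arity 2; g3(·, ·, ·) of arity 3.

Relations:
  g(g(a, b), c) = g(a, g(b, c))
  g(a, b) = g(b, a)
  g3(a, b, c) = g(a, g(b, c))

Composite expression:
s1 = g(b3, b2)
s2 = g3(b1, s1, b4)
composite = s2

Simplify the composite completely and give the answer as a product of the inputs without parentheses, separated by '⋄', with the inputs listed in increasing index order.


b1 ⋄ b2 ⋄ b3 ⋄ b4

Any arrangement under g3 is one operation, so sort the b-inputs.
g(b3, b2) flattens to b3 ⋄ b2
g3(b1, g(b3, b2), b4) flattens to b1 ⋄ b3 ⋄ b2 ⋄ b4
reordering the factors by index: b1 ⋄ b2 ⋄ b3 ⋄ b4


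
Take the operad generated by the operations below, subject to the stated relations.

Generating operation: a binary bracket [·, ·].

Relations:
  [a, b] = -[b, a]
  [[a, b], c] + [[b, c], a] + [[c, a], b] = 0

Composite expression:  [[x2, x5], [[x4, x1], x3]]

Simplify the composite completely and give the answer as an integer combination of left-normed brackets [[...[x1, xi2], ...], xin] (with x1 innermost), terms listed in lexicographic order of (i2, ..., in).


Left-normed coefficients sit on the x1-initial expansion words.
Composite bracket: [[x2, x5], [[x4, x1], x3]]
Each bracket splits as ab - ba, giving 16 signed words (2^4 = 16).
Only words starting with x1 matter:
  x1x4x3x2x5 (sign +1) contributes +[[[[x1, x4], x3], x2], x5]
  x1x4x3x5x2 (sign -1) contributes -[[[[x1, x4], x3], x5], x2]

[[[[x1, x4], x3], x2], x5] - [[[[x1, x4], x3], x5], x2]


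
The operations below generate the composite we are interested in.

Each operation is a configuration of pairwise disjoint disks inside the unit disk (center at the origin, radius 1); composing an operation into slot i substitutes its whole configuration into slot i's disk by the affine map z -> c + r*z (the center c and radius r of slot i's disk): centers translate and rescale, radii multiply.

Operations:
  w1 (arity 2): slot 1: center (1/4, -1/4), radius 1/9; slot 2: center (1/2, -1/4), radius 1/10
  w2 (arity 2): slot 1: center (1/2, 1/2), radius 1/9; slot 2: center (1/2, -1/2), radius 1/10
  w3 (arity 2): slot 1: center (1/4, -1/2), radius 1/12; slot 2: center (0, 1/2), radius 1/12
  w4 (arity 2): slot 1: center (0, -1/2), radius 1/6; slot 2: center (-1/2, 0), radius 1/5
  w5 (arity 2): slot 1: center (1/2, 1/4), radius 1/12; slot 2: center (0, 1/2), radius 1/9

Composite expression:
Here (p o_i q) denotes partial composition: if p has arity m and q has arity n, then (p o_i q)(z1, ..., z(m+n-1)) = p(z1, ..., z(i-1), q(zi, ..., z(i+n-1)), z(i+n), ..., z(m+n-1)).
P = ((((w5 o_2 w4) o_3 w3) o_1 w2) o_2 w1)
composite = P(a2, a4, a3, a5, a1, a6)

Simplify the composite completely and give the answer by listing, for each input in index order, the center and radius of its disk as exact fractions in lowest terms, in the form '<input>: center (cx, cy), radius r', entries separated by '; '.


a1: center (-1/20, 22/45), radius 1/540; a2: center (13/24, 7/24), radius 1/108; a3: center (131/240, 33/160), radius 1/1200; a4: center (87/160, 33/160), radius 1/1080; a5: center (0, 4/9), radius 1/54; a6: center (-1/18, 23/45), radius 1/540
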